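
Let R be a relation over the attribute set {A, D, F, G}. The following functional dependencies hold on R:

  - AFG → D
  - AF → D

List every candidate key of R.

(A, F, G)

Attributes A, F, G never appear on any right-hand side, so every candidate key must contain {A, F, G}.
{A, F, G}⁺ = {A, D, F, G}, which is all of the schema, so {A, F, G} is the only candidate key.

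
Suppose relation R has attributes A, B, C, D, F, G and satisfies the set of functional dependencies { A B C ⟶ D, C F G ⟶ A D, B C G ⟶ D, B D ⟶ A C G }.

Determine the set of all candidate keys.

{B, D, F}, {A, B, C, F}, {B, C, F, G}

{B, D, F}⁺: BD→ACG adds A, C, G → {A, B, C, D, F, G}.
{A, B, C, F}⁺: ABC→D adds D; BD→ACG adds G → {A, B, C, D, F, G}.
{B, C, F, G}⁺: CFG→AD adds A, D → {A, B, C, D, F, G}.
Any other superkey contains one of these as a subset, so there are no further candidate keys.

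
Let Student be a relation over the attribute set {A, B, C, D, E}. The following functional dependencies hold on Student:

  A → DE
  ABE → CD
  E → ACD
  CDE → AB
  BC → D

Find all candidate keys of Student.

A, E

{A}⁺: A→DE adds D, E; E→ACD adds C; CDE→AB adds B → {A, B, C, D, E}.
{E}⁺: E→ACD adds A, C, D; CDE→AB adds B → {A, B, C, D, E}.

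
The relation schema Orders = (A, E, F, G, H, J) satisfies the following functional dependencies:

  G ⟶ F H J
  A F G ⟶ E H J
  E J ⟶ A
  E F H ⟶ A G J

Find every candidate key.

{A, G}, {E, G}, {E, F, H}

{A, G}⁺: G→FHJ adds F, H, J; AFG→EHJ adds E → {A, E, F, G, H, J}. Minimal: {G}⁺ = {F, G, H, J}; {A}⁺ = {A} — none reach the full schema.
{E, G}⁺: G→FHJ adds F, H, J; EJ→A adds A → {A, E, F, G, H, J}. Minimal: {G}⁺ = {F, G, H, J}; {E}⁺ = {E} — none reach the full schema.
{E, F, H}⁺: EFH→AGJ adds A, G, J → {A, E, F, G, H, J}. Minimal: {F, H}⁺ = {F, H}; {E, H}⁺ = {E, H}; {E, F}⁺ = {E, F} — none reach the full schema.
Any other superkey contains one of these as a subset, so there are no further candidate keys.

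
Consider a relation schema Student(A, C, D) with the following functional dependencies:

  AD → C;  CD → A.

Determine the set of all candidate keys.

{A, D}⁺: AD→C adds C → {A, C, D}.
{C, D}⁺: CD→A adds A → {A, C, D}.

AD; CD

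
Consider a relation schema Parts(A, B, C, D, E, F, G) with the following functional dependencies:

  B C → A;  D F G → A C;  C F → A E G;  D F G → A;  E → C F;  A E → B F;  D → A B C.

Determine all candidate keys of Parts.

{D, E}, {D, F}

Attribute D never appears on the right-hand side of any dependency, so D must belong to every candidate key.
{D}⁺ = {A, B, C, D}, which is not all of the schema, so we must add further attributes.
{D, E}⁺: E→CF adds C, F; D→ABC adds A, B; CF→AEG adds G → {A, B, C, D, E, F, G}.
{D, F}⁺: D→ABC adds A, B, C; CF→AEG adds E, G → {A, B, C, D, E, F, G}.
Any other superkey contains one of these as a subset, so there are no further candidate keys.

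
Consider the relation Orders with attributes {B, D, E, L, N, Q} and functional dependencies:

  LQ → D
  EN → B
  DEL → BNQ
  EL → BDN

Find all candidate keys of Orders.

{E, L}

Attributes E, L never appear on any right-hand side, so every candidate key must contain {E, L}.
{E, L}⁺ = {B, D, E, L, N, Q}, which is all of the schema, so {E, L} is the only candidate key.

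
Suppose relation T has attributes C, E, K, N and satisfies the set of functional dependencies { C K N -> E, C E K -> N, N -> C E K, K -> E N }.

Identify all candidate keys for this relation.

{K}⁺: K→EN adds E, N; N→CEK adds C → {C, E, K, N}.
{N}⁺: N→CEK adds C, E, K → {C, E, K, N}.

(K), (N)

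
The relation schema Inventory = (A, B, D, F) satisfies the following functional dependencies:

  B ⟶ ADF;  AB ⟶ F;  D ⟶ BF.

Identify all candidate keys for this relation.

B, D

{B}⁺: B→ADF adds A, D, F → {A, B, D, F}.
{D}⁺: D→BF adds B, F; B→ADF adds A → {A, B, D, F}.
Any other superkey contains one of these as a subset, so there are no further candidate keys.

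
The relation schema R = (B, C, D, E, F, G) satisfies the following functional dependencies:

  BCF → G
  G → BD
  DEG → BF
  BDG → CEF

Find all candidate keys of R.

{G}⁺: G→BD adds B, D; BDG→CEF adds C, E, F → {B, C, D, E, F, G}.
{B, C, F}⁺: BCF→G adds G; G→BD adds D; BDG→CEF adds E → {B, C, D, E, F, G}. Minimal: {C, F}⁺ = {C, F}; {B, F}⁺ = {B, F}; {B, C}⁺ = {B, C} — none reach the full schema.
Any other superkey contains one of these as a subset, so there are no further candidate keys.

{G}, {B, C, F}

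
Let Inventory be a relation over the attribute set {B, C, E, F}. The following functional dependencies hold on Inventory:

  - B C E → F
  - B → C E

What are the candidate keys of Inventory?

B

Attribute B never appears on the right-hand side of any dependency, so B must belong to every candidate key.
{B}⁺ = {B, C, E, F}, which is all of the schema, so {B} is the only candidate key.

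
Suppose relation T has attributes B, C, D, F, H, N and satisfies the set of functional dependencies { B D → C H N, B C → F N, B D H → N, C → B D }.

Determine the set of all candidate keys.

(C), (B, D)

{C}⁺: C→BD adds B, D; BD→CHN adds H, N; BC→FN adds F → {B, C, D, F, H, N}.
{B, D}⁺: BD→CHN adds C, H, N; BC→FN adds F → {B, C, D, F, H, N}. Minimal: {D}⁺ = {D}; {B}⁺ = {B} — none reach the full schema.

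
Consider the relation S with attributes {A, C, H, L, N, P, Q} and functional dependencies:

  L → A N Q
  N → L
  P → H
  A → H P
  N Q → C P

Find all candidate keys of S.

{L}⁺: L→ANQ adds A, N, Q; A→HP adds H, P; NQ→CP adds C → {A, C, H, L, N, P, Q}.
{N}⁺: N→L adds L; L→ANQ adds A, Q; A→HP adds H, P; NQ→CP adds C → {A, C, H, L, N, P, Q}.
Any other superkey contains one of these as a subset, so there are no further candidate keys.

{L}; {N}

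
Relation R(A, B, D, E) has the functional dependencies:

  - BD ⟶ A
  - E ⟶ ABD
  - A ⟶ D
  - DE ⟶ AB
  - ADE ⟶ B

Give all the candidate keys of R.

Attribute E never appears on the right-hand side of any dependency, so E must belong to every candidate key.
{E}⁺ = {A, B, D, E}, which is all of the schema, so {E} is the only candidate key.

{E}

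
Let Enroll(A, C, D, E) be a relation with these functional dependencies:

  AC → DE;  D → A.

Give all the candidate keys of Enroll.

AC; CD

{A, C}⁺: AC→DE adds D, E → {A, C, D, E}. Minimal: {C}⁺ = {C}; {A}⁺ = {A} — none reach the full schema.
{C, D}⁺: D→A adds A; AC→DE adds E → {A, C, D, E}. Minimal: {D}⁺ = {A, D}; {C}⁺ = {C} — none reach the full schema.
Any other superkey contains one of these as a subset, so there are no further candidate keys.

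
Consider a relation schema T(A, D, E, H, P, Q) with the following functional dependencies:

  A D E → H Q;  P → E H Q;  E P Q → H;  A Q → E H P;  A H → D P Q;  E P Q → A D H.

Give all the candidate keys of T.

P, AH, AQ, ADE

{P}⁺: P→EHQ adds E, H, Q; EPQ→ADH adds A, D → {A, D, E, H, P, Q}.
{A, H}⁺: AH→DPQ adds D, P, Q; P→EHQ adds E → {A, D, E, H, P, Q}. Minimal: {H}⁺ = {H}; {A}⁺ = {A} — none reach the full schema.
{A, Q}⁺: AQ→EHP adds E, H, P; AH→DPQ adds D → {A, D, E, H, P, Q}. Minimal: {Q}⁺ = {Q}; {A}⁺ = {A} — none reach the full schema.
{A, D, E}⁺: ADE→HQ adds H, Q; AQ→EHP adds P → {A, D, E, H, P, Q}. Minimal: {D, E}⁺ = {D, E}; {A, E}⁺ = {A, E}; {A, D}⁺ = {A, D} — none reach the full schema.
Any other superkey contains one of these as a subset, so there are no further candidate keys.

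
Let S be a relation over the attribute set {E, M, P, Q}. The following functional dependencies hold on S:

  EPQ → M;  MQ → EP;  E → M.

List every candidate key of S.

EQ, MQ

Attribute Q never appears on the right-hand side of any dependency, so Q must belong to every candidate key.
{Q}⁺ = {Q}, which is not all of the schema, so we must add further attributes.
{E, Q}⁺: E→M adds M; MQ→EP adds P → {E, M, P, Q}. Minimal: {Q}⁺ = {Q}; {E}⁺ = {E, M} — none reach the full schema.
{M, Q}⁺: MQ→EP adds E, P → {E, M, P, Q}. Minimal: {Q}⁺ = {Q}; {M}⁺ = {M} — none reach the full schema.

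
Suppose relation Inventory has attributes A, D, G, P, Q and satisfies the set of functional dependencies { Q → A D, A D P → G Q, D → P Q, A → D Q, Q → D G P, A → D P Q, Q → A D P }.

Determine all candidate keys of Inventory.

(A); (D); (Q)

{A}⁺: A→DQ adds D, Q; Q→DGP adds G, P → {A, D, G, P, Q}.
{D}⁺: D→PQ adds P, Q; Q→DGP adds G; Q→ADP adds A → {A, D, G, P, Q}.
{Q}⁺: Q→AD adds A, D; D→PQ adds P; Q→DGP adds G → {A, D, G, P, Q}.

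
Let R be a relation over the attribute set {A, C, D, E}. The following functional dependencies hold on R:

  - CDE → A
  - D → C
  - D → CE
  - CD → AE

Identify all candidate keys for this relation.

{D}⁺: D→C adds C; D→CE adds E; CD→AE adds A → {A, C, D, E}.
No other minimal superkey exists.

{D}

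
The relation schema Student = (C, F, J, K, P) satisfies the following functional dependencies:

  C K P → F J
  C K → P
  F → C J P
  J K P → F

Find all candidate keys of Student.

(C, K); (F, K); (J, K, P)

Attribute K never appears on the right-hand side of any dependency, so K must belong to every candidate key.
{K}⁺ = {K}, which is not all of the schema, so we must add further attributes.
{C, K}⁺: CK→P adds P; CKP→FJ adds F, J → {C, F, J, K, P}.
{F, K}⁺: F→CJP adds C, J, P → {C, F, J, K, P}.
{J, K, P}⁺: JKP→F adds F; F→CJP adds C → {C, F, J, K, P}.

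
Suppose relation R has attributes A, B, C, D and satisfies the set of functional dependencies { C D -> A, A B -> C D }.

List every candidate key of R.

{A, B}⁺: AB→CD adds C, D → {A, B, C, D}. Minimal: {B}⁺ = {B}; {A}⁺ = {A} — none reach the full schema.
{B, C, D}⁺: CD→A adds A → {A, B, C, D}. Minimal: {C, D}⁺ = {A, C, D}; {B, D}⁺ = {B, D}; {B, C}⁺ = {B, C} — none reach the full schema.

{A, B}, {B, C, D}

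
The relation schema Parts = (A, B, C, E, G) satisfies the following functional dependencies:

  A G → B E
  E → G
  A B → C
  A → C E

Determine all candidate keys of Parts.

Attribute A never appears on the right-hand side of any dependency, so A must belong to every candidate key.
{A}⁺ = {A, B, C, E, G}, which is all of the schema, so {A} is the only candidate key.

(A)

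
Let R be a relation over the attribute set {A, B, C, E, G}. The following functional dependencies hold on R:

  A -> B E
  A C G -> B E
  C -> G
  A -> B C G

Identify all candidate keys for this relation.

{A}⁺: A→BE adds B, E; A→BCG adds C, G → {A, B, C, E, G}.

(A)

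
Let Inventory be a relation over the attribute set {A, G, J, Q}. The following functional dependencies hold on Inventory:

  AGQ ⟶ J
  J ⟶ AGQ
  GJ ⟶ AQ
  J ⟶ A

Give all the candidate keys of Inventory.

{J}, {A, G, Q}

{J}⁺: J→AGQ adds A, G, Q → {A, G, J, Q}.
{A, G, Q}⁺: AGQ→J adds J → {A, G, J, Q}. Minimal: {G, Q}⁺ = {G, Q}; {A, Q}⁺ = {A, Q}; {A, G}⁺ = {A, G} — none reach the full schema.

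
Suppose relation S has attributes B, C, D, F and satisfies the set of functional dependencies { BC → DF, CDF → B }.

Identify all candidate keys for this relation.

Attribute C never appears on the right-hand side of any dependency, so C must belong to every candidate key.
{C}⁺ = {C}, which is not all of the schema, so we must add further attributes.
{B, C}⁺: BC→DF adds D, F → {B, C, D, F}.
{C, D, F}⁺: CDF→B adds B → {B, C, D, F}.

BC, CDF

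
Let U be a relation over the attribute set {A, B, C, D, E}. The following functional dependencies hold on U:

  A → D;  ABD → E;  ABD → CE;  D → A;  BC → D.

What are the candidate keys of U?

Attribute B never appears on the right-hand side of any dependency, so B must belong to every candidate key.
{B}⁺ = {B}, which is not all of the schema, so we must add further attributes.
{A, B}⁺: A→D adds D; ABD→E adds E; ABD→CE adds C → {A, B, C, D, E}. Minimal: {B}⁺ = {B}; {A}⁺ = {A, D} — none reach the full schema.
{B, C}⁺: BC→D adds D; D→A adds A; ABD→E adds E → {A, B, C, D, E}. Minimal: {C}⁺ = {C}; {B}⁺ = {B} — none reach the full schema.
{B, D}⁺: D→A adds A; ABD→E adds E; ABD→CE adds C → {A, B, C, D, E}. Minimal: {D}⁺ = {A, D}; {B}⁺ = {B} — none reach the full schema.

{A, B}, {B, C}, {B, D}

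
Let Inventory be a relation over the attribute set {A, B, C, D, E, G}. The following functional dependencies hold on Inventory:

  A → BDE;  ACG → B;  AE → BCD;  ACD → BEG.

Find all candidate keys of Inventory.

{A}

Attribute A never appears on the right-hand side of any dependency, so A must belong to every candidate key.
{A}⁺ = {A, B, C, D, E, G}, which is all of the schema, so {A} is the only candidate key.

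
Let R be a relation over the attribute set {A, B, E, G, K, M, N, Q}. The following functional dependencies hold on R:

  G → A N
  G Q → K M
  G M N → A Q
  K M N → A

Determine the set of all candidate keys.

Attributes B, E, G never appear on any right-hand side, so every candidate key must contain {B, E, G}.
{B, E, G}⁺ = {A, B, E, G, N}, which is not all of the schema, so we must add further attributes.
{B, E, G, M}⁺: G→AN adds A, N; GMN→AQ adds Q; GQ→KM adds K → {A, B, E, G, K, M, N, Q}. Minimal: {E, G, M}⁺ = {A, E, G, K, M, N, Q}; {B, G, M}⁺ = {A, B, G, K, M, N, Q}; {B, E, M}⁺ = {B, E, M}; … — none reach the full schema.
{B, E, G, Q}⁺: G→AN adds A, N; GQ→KM adds K, M → {A, B, E, G, K, M, N, Q}. Minimal: {E, G, Q}⁺ = {A, E, G, K, M, N, Q}; {B, G, Q}⁺ = {A, B, G, K, M, N, Q}; {B, E, Q}⁺ = {B, E, Q}; … — none reach the full schema.
Any other superkey contains one of these as a subset, so there are no further candidate keys.

(B, E, G, M); (B, E, G, Q)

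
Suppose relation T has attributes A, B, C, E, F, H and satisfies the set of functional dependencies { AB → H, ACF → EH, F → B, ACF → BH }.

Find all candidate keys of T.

(A, C, F)

Attributes A, C, F never appear on any right-hand side, so every candidate key must contain {A, C, F}.
{A, C, F}⁺ = {A, B, C, E, F, H}, which is all of the schema, so {A, C, F} is the only candidate key.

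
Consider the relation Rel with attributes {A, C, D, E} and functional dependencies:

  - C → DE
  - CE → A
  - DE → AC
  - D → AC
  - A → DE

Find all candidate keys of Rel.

{A}; {C}; {D}

{A}⁺: A→DE adds D, E; DE→AC adds C → {A, C, D, E}.
{C}⁺: C→DE adds D, E; CE→A adds A → {A, C, D, E}.
{D}⁺: D→AC adds A, C; A→DE adds E → {A, C, D, E}.
Any other superkey contains one of these as a subset, so there are no further candidate keys.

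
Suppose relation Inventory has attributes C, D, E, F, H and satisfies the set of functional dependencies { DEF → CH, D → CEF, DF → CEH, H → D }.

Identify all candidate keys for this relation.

{D}⁺: D→CEF adds C, E, F; DF→CEH adds H → {C, D, E, F, H}.
{H}⁺: H→D adds D; D→CEF adds C, E, F → {C, D, E, F, H}.

{D}, {H}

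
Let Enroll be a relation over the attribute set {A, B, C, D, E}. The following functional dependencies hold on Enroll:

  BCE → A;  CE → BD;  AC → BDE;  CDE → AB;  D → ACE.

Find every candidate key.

{D}⁺: D→ACE adds A, C, E; CE→BD adds B → {A, B, C, D, E}.
{A, C}⁺: AC→BDE adds B, D, E → {A, B, C, D, E}. Minimal: {C}⁺ = {C}; {A}⁺ = {A} — none reach the full schema.
{C, E}⁺: CE→BD adds B, D; CDE→AB adds A → {A, B, C, D, E}. Minimal: {E}⁺ = {E}; {C}⁺ = {C} — none reach the full schema.

D; AC; CE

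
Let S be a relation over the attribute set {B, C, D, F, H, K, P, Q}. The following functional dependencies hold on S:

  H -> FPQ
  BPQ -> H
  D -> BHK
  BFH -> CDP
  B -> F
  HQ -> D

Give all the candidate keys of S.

(D); (H); (B, P, Q)

{D}⁺: D→BHK adds B, H, K; B→F adds F; H→FPQ adds P, Q; BFH→CDP adds C → {B, C, D, F, H, K, P, Q}.
{H}⁺: H→FPQ adds F, P, Q; HQ→D adds D; D→BHK adds B, K; BFH→CDP adds C → {B, C, D, F, H, K, P, Q}.
{B, P, Q}⁺: BPQ→H adds H; B→F adds F; HQ→D adds D; D→BHK adds K; BFH→CDP adds C → {B, C, D, F, H, K, P, Q}. Minimal: {P, Q}⁺ = {P, Q}; {B, Q}⁺ = {B, F, Q}; {B, P}⁺ = {B, F, P} — none reach the full schema.
Any other superkey contains one of these as a subset, so there are no further candidate keys.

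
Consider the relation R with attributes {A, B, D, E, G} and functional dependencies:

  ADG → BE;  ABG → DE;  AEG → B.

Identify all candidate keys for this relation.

{A, B, G}; {A, D, G}; {A, E, G}

Attributes A, G never appear on any right-hand side, so every candidate key must contain {A, G}.
{A, G}⁺ = {A, G}, which is not all of the schema, so we must add further attributes.
{A, B, G}⁺: ABG→DE adds D, E → {A, B, D, E, G}. Minimal: {B, G}⁺ = {B, G}; {A, G}⁺ = {A, G}; {A, B}⁺ = {A, B} — none reach the full schema.
{A, D, G}⁺: ADG→BE adds B, E → {A, B, D, E, G}. Minimal: {D, G}⁺ = {D, G}; {A, G}⁺ = {A, G}; {A, D}⁺ = {A, D} — none reach the full schema.
{A, E, G}⁺: AEG→B adds B; ABG→DE adds D → {A, B, D, E, G}. Minimal: {E, G}⁺ = {E, G}; {A, G}⁺ = {A, G}; {A, E}⁺ = {A, E} — none reach the full schema.
Any other superkey contains one of these as a subset, so there are no further candidate keys.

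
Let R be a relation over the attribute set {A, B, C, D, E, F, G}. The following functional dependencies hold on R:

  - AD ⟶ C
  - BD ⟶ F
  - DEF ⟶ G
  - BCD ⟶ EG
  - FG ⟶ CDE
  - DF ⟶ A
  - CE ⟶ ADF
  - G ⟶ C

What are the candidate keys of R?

Attribute B never appears on the right-hand side of any dependency, so B must belong to every candidate key.
{B}⁺ = {B}, which is not all of the schema, so we must add further attributes.
{B, D}⁺: BD→F adds F; DF→A adds A; AD→C adds C; BCD→EG adds E, G → {A, B, C, D, E, F, G}. Minimal: {D}⁺ = {D}; {B}⁺ = {B} — none reach the full schema.
{B, C, E}⁺: CE→ADF adds A, D, F; DEF→G adds G → {A, B, C, D, E, F, G}. Minimal: {C, E}⁺ = {A, C, D, E, F, G}; {B, E}⁺ = {B, E}; {B, C}⁺ = {B, C} — none reach the full schema.
{B, E, G}⁺: G→C adds C; CE→ADF adds A, D, F → {A, B, C, D, E, F, G}. Minimal: {E, G}⁺ = {A, C, D, E, F, G}; {B, G}⁺ = {B, C, G}; {B, E}⁺ = {B, E} — none reach the full schema.
{B, F, G}⁺: FG→CDE adds C, D, E; DF→A adds A → {A, B, C, D, E, F, G}. Minimal: {F, G}⁺ = {A, C, D, E, F, G}; {B, G}⁺ = {B, C, G}; {B, F}⁺ = {B, F} — none reach the full schema.

{B, D}; {B, C, E}; {B, E, G}; {B, F, G}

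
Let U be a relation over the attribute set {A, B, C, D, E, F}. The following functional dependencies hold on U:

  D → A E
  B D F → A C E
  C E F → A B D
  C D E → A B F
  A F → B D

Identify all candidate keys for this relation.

{A, F}⁺: AF→BD adds B, D; D→AE adds E; BDF→ACE adds C → {A, B, C, D, E, F}. Minimal: {F}⁺ = {F}; {A}⁺ = {A} — none reach the full schema.
{C, D}⁺: D→AE adds A, E; CDE→ABF adds B, F → {A, B, C, D, E, F}. Minimal: {D}⁺ = {A, D, E}; {C}⁺ = {C} — none reach the full schema.
{D, F}⁺: D→AE adds A, E; AF→BD adds B; BDF→ACE adds C → {A, B, C, D, E, F}. Minimal: {F}⁺ = {F}; {D}⁺ = {A, D, E} — none reach the full schema.
{C, E, F}⁺: CEF→ABD adds A, B, D → {A, B, C, D, E, F}. Minimal: {E, F}⁺ = {E, F}; {C, F}⁺ = {C, F}; {C, E}⁺ = {C, E} — none reach the full schema.
Any other superkey contains one of these as a subset, so there are no further candidate keys.

{A, F}, {C, D}, {D, F}, {C, E, F}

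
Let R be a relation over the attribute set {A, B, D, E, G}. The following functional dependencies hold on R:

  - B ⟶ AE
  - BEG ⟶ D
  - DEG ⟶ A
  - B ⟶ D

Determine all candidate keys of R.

BG

Attributes B, G never appear on any right-hand side, so every candidate key must contain {B, G}.
{B, G}⁺ = {A, B, D, E, G}, which is all of the schema, so {B, G} is the only candidate key.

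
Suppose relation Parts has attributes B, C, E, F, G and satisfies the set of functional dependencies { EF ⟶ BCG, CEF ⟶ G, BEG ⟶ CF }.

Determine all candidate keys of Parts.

Attribute E never appears on the right-hand side of any dependency, so E must belong to every candidate key.
{E}⁺ = {E}, which is not all of the schema, so we must add further attributes.
{E, F}⁺: EF→BCG adds B, C, G → {B, C, E, F, G}.
{B, E, G}⁺: BEG→CF adds C, F → {B, C, E, F, G}.

{E, F}, {B, E, G}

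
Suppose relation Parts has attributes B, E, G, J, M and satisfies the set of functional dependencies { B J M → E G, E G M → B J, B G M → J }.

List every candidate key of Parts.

{B, G, M}, {B, J, M}, {E, G, M}

Attribute M never appears on the right-hand side of any dependency, so M must belong to every candidate key.
{M}⁺ = {M}, which is not all of the schema, so we must add further attributes.
{B, G, M}⁺: BGM→J adds J; BJM→EG adds E → {B, E, G, J, M}. Minimal: {G, M}⁺ = {G, M}; {B, M}⁺ = {B, M}; {B, G}⁺ = {B, G} — none reach the full schema.
{B, J, M}⁺: BJM→EG adds E, G → {B, E, G, J, M}. Minimal: {J, M}⁺ = {J, M}; {B, M}⁺ = {B, M}; {B, J}⁺ = {B, J} — none reach the full schema.
{E, G, M}⁺: EGM→BJ adds B, J → {B, E, G, J, M}. Minimal: {G, M}⁺ = {G, M}; {E, M}⁺ = {E, M}; {E, G}⁺ = {E, G} — none reach the full schema.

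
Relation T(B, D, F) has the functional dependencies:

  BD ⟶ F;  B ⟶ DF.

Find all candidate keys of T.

Attribute B never appears on the right-hand side of any dependency, so B must belong to every candidate key.
{B}⁺ = {B, D, F}, which is all of the schema, so {B} is the only candidate key.

B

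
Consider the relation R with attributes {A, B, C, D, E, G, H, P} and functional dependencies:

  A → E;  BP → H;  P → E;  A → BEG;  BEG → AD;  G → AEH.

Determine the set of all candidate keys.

{A, C, P}; {C, G, P}

Attributes C, P never appear on any right-hand side, so every candidate key must contain {C, P}.
{C, P}⁺ = {C, E, P}, which is not all of the schema, so we must add further attributes.
{A, C, P}⁺: A→E adds E; A→BEG adds B, G; BEG→AD adds D; G→AEH adds H → {A, B, C, D, E, G, H, P}. Minimal: {C, P}⁺ = {C, E, P}; {A, P}⁺ = {A, B, D, E, G, H, P}; {A, C}⁺ = {A, B, C, D, E, G, H} — none reach the full schema.
{C, G, P}⁺: P→E adds E; G→AEH adds A, H; A→BEG adds B; BEG→AD adds D → {A, B, C, D, E, G, H, P}. Minimal: {G, P}⁺ = {A, B, D, E, G, H, P}; {C, P}⁺ = {C, E, P}; {C, G}⁺ = {A, B, C, D, E, G, H} — none reach the full schema.
Any other superkey contains one of these as a subset, so there are no further candidate keys.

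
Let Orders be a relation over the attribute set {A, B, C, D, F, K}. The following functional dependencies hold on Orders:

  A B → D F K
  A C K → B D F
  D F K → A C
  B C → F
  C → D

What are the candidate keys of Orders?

{A, B}⁺: AB→DFK adds D, F, K; DFK→AC adds C → {A, B, C, D, F, K}.
{A, C, K}⁺: ACK→BDF adds B, D, F → {A, B, C, D, F, K}.
{B, C, K}⁺: BC→F adds F; C→D adds D; DFK→AC adds A → {A, B, C, D, F, K}.
{C, F, K}⁺: C→D adds D; DFK→AC adds A; ACK→BDF adds B → {A, B, C, D, F, K}.
{D, F, K}⁺: DFK→AC adds A, C; ACK→BDF adds B → {A, B, C, D, F, K}.

{A, B}, {A, C, K}, {B, C, K}, {C, F, K}, {D, F, K}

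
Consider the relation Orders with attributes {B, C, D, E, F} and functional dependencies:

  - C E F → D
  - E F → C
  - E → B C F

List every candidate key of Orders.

{E}

Attribute E never appears on the right-hand side of any dependency, so E must belong to every candidate key.
{E}⁺ = {B, C, D, E, F}, which is all of the schema, so {E} is the only candidate key.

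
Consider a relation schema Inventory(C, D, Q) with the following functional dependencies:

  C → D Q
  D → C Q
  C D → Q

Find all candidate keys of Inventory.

{C}⁺: C→DQ adds D, Q → {C, D, Q}.
{D}⁺: D→CQ adds C, Q → {C, D, Q}.

(C); (D)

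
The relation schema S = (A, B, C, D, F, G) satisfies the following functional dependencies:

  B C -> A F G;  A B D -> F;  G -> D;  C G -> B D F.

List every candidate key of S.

{B, C}; {C, G}

Attribute C never appears on the right-hand side of any dependency, so C must belong to every candidate key.
{C}⁺ = {C}, which is not all of the schema, so we must add further attributes.
{B, C}⁺: BC→AFG adds A, F, G; G→D adds D → {A, B, C, D, F, G}.
{C, G}⁺: G→D adds D; CG→BDF adds B, F; BC→AFG adds A → {A, B, C, D, F, G}.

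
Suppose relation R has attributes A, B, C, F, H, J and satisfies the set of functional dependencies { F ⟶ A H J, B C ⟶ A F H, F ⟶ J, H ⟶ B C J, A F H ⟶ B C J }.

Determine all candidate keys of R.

{F}⁺: F→AHJ adds A, H, J; H→BCJ adds B, C → {A, B, C, F, H, J}.
{H}⁺: H→BCJ adds B, C, J; BC→AFH adds A, F → {A, B, C, F, H, J}.
{B, C}⁺: BC→AFH adds A, F, H; F→J adds J → {A, B, C, F, H, J}. Minimal: {C}⁺ = {C}; {B}⁺ = {B} — none reach the full schema.
Any other superkey contains one of these as a subset, so there are no further candidate keys.

{F}; {H}; {B, C}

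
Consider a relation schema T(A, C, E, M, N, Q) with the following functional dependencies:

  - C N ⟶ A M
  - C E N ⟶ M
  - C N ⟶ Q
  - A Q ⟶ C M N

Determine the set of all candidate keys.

Attribute E never appears on the right-hand side of any dependency, so E must belong to every candidate key.
{E}⁺ = {E}, which is not all of the schema, so we must add further attributes.
{A, E, Q}⁺: AQ→CMN adds C, M, N → {A, C, E, M, N, Q}. Minimal: {E, Q}⁺ = {E, Q}; {A, Q}⁺ = {A, C, M, N, Q}; {A, E}⁺ = {A, E} — none reach the full schema.
{C, E, N}⁺: CN→AM adds A, M; CN→Q adds Q → {A, C, E, M, N, Q}. Minimal: {E, N}⁺ = {E, N}; {C, N}⁺ = {A, C, M, N, Q}; {C, E}⁺ = {C, E} — none reach the full schema.

{A, E, Q}; {C, E, N}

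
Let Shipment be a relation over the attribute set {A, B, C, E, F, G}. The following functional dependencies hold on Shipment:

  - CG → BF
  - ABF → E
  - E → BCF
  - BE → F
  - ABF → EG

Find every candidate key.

Attribute A never appears on the right-hand side of any dependency, so A must belong to every candidate key.
{A}⁺ = {A}, which is not all of the schema, so we must add further attributes.
{A, E}⁺: E→BCF adds B, C, F; ABF→EG adds G → {A, B, C, E, F, G}. Minimal: {E}⁺ = {B, C, E, F}; {A}⁺ = {A} — none reach the full schema.
{A, B, F}⁺: ABF→E adds E; E→BCF adds C; ABF→EG adds G → {A, B, C, E, F, G}. Minimal: {B, F}⁺ = {B, F}; {A, F}⁺ = {A, F}; {A, B}⁺ = {A, B} — none reach the full schema.
{A, C, G}⁺: CG→BF adds B, F; ABF→E adds E → {A, B, C, E, F, G}. Minimal: {C, G}⁺ = {B, C, F, G}; {A, G}⁺ = {A, G}; {A, C}⁺ = {A, C} — none reach the full schema.
Any other superkey contains one of these as a subset, so there are no further candidate keys.

(A, E), (A, B, F), (A, C, G)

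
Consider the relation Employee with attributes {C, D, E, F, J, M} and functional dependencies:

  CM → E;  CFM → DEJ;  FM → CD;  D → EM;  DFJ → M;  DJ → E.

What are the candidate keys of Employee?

Attribute F never appears on the right-hand side of any dependency, so F must belong to every candidate key.
{F}⁺ = {F}, which is not all of the schema, so we must add further attributes.
{D, F}⁺: D→EM adds E, M; FM→CD adds C; CFM→DEJ adds J → {C, D, E, F, J, M}. Minimal: {F}⁺ = {F}; {D}⁺ = {D, E, M} — none reach the full schema.
{F, M}⁺: FM→CD adds C, D; D→EM adds E; CFM→DEJ adds J → {C, D, E, F, J, M}. Minimal: {M}⁺ = {M}; {F}⁺ = {F} — none reach the full schema.

{D, F}, {F, M}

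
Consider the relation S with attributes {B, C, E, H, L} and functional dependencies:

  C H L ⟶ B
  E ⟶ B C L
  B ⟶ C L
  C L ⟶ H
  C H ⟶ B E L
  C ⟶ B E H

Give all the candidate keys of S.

{B}; {C}; {E}

{B}⁺: B→CL adds C, L; CL→H adds H; CH→BEL adds E → {B, C, E, H, L}.
{C}⁺: C→BEH adds B, E, H; E→BCL adds L → {B, C, E, H, L}.
{E}⁺: E→BCL adds B, C, L; CL→H adds H → {B, C, E, H, L}.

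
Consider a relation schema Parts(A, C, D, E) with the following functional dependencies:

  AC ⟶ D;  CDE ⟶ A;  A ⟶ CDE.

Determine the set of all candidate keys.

{A}, {C, D, E}

{A}⁺: A→CDE adds C, D, E → {A, C, D, E}.
{C, D, E}⁺: CDE→A adds A → {A, C, D, E}. Minimal: {D, E}⁺ = {D, E}; {C, E}⁺ = {C, E}; {C, D}⁺ = {C, D} — none reach the full schema.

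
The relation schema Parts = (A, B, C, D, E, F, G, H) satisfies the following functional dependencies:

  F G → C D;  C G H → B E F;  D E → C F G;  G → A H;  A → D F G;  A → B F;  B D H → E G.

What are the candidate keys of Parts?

{A}, {G}, {D, E}, {B, D, H}

{A}⁺: A→DFG adds D, F, G; A→BF adds B; FG→CD adds C; G→AH adds H; BDH→EG adds E → {A, B, C, D, E, F, G, H}.
{G}⁺: G→AH adds A, H; A→DFG adds D, F; A→BF adds B; BDH→EG adds E; FG→CD adds C → {A, B, C, D, E, F, G, H}.
{D, E}⁺: DE→CFG adds C, F, G; G→AH adds A, H; A→BF adds B → {A, B, C, D, E, F, G, H}.
{B, D, H}⁺: BDH→EG adds E, G; DE→CFG adds C, F; G→AH adds A → {A, B, C, D, E, F, G, H}.
Any other superkey contains one of these as a subset, so there are no further candidate keys.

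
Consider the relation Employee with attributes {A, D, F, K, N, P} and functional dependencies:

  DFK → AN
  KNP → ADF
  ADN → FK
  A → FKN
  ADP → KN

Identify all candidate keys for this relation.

{A, P}, {K, N, P}, {D, F, K, P}

Attribute P never appears on the right-hand side of any dependency, so P must belong to every candidate key.
{P}⁺ = {P}, which is not all of the schema, so we must add further attributes.
{A, P}⁺: A→FKN adds F, K, N; KNP→ADF adds D → {A, D, F, K, N, P}. Minimal: {P}⁺ = {P}; {A}⁺ = {A, F, K, N} — none reach the full schema.
{K, N, P}⁺: KNP→ADF adds A, D, F → {A, D, F, K, N, P}. Minimal: {N, P}⁺ = {N, P}; {K, P}⁺ = {K, P}; {K, N}⁺ = {K, N} — none reach the full schema.
{D, F, K, P}⁺: DFK→AN adds A, N → {A, D, F, K, N, P}. Minimal: {F, K, P}⁺ = {F, K, P}; {D, K, P}⁺ = {D, K, P}; {D, F, P}⁺ = {D, F, P}; … — none reach the full schema.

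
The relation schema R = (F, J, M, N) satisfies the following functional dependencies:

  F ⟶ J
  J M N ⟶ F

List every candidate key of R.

(F, M, N); (J, M, N)

Attributes M, N never appear on any right-hand side, so every candidate key must contain {M, N}.
{M, N}⁺ = {M, N}, which is not all of the schema, so we must add further attributes.
{F, M, N}⁺: F→J adds J → {F, J, M, N}. Minimal: {M, N}⁺ = {M, N}; {F, N}⁺ = {F, J, N}; {F, M}⁺ = {F, J, M} — none reach the full schema.
{J, M, N}⁺: JMN→F adds F → {F, J, M, N}. Minimal: {M, N}⁺ = {M, N}; {J, N}⁺ = {J, N}; {J, M}⁺ = {J, M} — none reach the full schema.
Any other superkey contains one of these as a subset, so there are no further candidate keys.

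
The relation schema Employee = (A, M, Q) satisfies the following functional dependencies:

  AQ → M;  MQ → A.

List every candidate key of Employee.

Attribute Q never appears on the right-hand side of any dependency, so Q must belong to every candidate key.
{Q}⁺ = {Q}, which is not all of the schema, so we must add further attributes.
{A, Q}⁺: AQ→M adds M → {A, M, Q}.
{M, Q}⁺: MQ→A adds A → {A, M, Q}.
Any other superkey contains one of these as a subset, so there are no further candidate keys.

AQ, MQ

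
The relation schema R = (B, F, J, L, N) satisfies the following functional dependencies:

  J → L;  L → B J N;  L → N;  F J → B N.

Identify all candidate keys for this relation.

Attribute F never appears on the right-hand side of any dependency, so F must belong to every candidate key.
{F}⁺ = {F}, which is not all of the schema, so we must add further attributes.
{F, J}⁺: J→L adds L; L→BJN adds B, N → {B, F, J, L, N}.
{F, L}⁺: L→BJN adds B, J, N → {B, F, J, L, N}.
Any other superkey contains one of these as a subset, so there are no further candidate keys.

{F, J}, {F, L}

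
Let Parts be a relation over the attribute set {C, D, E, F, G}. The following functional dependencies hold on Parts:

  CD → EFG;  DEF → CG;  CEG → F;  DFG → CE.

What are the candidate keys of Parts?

{C, D}; {D, E, F}; {D, F, G}

Attribute D never appears on the right-hand side of any dependency, so D must belong to every candidate key.
{D}⁺ = {D}, which is not all of the schema, so we must add further attributes.
{C, D}⁺: CD→EFG adds E, F, G → {C, D, E, F, G}.
{D, E, F}⁺: DEF→CG adds C, G → {C, D, E, F, G}.
{D, F, G}⁺: DFG→CE adds C, E → {C, D, E, F, G}.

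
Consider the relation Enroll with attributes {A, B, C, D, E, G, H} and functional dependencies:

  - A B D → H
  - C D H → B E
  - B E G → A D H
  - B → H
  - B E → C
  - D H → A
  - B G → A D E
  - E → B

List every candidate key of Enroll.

{B, G}⁺: B→H adds H; BG→ADE adds A, D, E; BE→C adds C → {A, B, C, D, E, G, H}. Minimal: {G}⁺ = {G}; {B}⁺ = {B, H} — none reach the full schema.
{E, G}⁺: E→B adds B; BEG→ADH adds A, D, H; BE→C adds C → {A, B, C, D, E, G, H}. Minimal: {G}⁺ = {G}; {E}⁺ = {B, C, E, H} — none reach the full schema.
{C, D, G, H}⁺: CDH→BE adds B, E; BEG→ADH adds A → {A, B, C, D, E, G, H}. Minimal: {D, G, H}⁺ = {A, D, G, H}; {C, G, H}⁺ = {C, G, H}; {C, D, H}⁺ = {A, B, C, D, E, H}; … — none reach the full schema.
Any other superkey contains one of these as a subset, so there are no further candidate keys.

{B, G}; {E, G}; {C, D, G, H}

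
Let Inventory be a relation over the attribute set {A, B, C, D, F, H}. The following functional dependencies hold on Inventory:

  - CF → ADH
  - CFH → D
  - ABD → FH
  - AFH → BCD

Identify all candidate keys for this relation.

{C, F}⁺: CF→ADH adds A, D, H; AFH→BCD adds B → {A, B, C, D, F, H}. Minimal: {F}⁺ = {F}; {C}⁺ = {C} — none reach the full schema.
{A, B, D}⁺: ABD→FH adds F, H; AFH→BCD adds C → {A, B, C, D, F, H}. Minimal: {B, D}⁺ = {B, D}; {A, D}⁺ = {A, D}; {A, B}⁺ = {A, B} — none reach the full schema.
{A, F, H}⁺: AFH→BCD adds B, C, D → {A, B, C, D, F, H}. Minimal: {F, H}⁺ = {F, H}; {A, H}⁺ = {A, H}; {A, F}⁺ = {A, F} — none reach the full schema.
Any other superkey contains one of these as a subset, so there are no further candidate keys.

CF, ABD, AFH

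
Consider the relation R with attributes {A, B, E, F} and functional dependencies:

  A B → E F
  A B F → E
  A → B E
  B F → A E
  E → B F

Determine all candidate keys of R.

(A), (E), (B, F)

{A}⁺: A→BE adds B, E; E→BF adds F → {A, B, E, F}.
{E}⁺: E→BF adds B, F; BF→AE adds A → {A, B, E, F}.
{B, F}⁺: BF→AE adds A, E → {A, B, E, F}.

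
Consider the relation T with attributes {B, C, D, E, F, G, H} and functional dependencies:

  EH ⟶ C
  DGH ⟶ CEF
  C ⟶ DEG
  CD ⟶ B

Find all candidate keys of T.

{C, H}, {E, H}, {D, G, H}

Attribute H never appears on the right-hand side of any dependency, so H must belong to every candidate key.
{H}⁺ = {H}, which is not all of the schema, so we must add further attributes.
{C, H}⁺: C→DEG adds D, E, G; CD→B adds B; DGH→CEF adds F → {B, C, D, E, F, G, H}.
{E, H}⁺: EH→C adds C; C→DEG adds D, G; CD→B adds B; DGH→CEF adds F → {B, C, D, E, F, G, H}.
{D, G, H}⁺: DGH→CEF adds C, E, F; CD→B adds B → {B, C, D, E, F, G, H}.
Any other superkey contains one of these as a subset, so there are no further candidate keys.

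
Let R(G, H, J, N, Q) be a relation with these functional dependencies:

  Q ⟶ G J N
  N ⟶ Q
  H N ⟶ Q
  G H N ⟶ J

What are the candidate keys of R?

(H, N); (H, Q)

{H, N}⁺: N→Q adds Q; Q→GJN adds G, J → {G, H, J, N, Q}.
{H, Q}⁺: Q→GJN adds G, J, N → {G, H, J, N, Q}.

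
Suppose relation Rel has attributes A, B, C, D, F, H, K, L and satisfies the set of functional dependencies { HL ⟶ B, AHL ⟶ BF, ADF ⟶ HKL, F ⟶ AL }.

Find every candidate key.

Attributes C, D never appear on any right-hand side, so every candidate key must contain {C, D}.
{C, D}⁺ = {C, D}, which is not all of the schema, so we must add further attributes.
{C, D, F}⁺: F→AL adds A, L; ADF→HKL adds H, K; HL→B adds B → {A, B, C, D, F, H, K, L}. Minimal: {D, F}⁺ = {A, B, D, F, H, K, L}; {C, F}⁺ = {A, C, F, L}; {C, D}⁺ = {C, D} — none reach the full schema.
{A, C, D, H, L}⁺: HL→B adds B; AHL→BF adds F; ADF→HKL adds K → {A, B, C, D, F, H, K, L}. Minimal: {C, D, H, L}⁺ = {B, C, D, H, L}; {A, D, H, L}⁺ = {A, B, D, F, H, K, L}; {A, C, H, L}⁺ = {A, B, C, F, H, L}; … — none reach the full schema.

{C, D, F}, {A, C, D, H, L}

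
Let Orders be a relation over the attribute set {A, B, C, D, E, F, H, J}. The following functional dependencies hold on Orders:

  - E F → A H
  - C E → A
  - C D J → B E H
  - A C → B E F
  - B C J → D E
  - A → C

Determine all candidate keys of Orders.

{A, J}⁺: A→C adds C; AC→BEF adds B, E, F; BCJ→DE adds D; EF→AH adds H → {A, B, C, D, E, F, H, J}.
{B, C, J}⁺: BCJ→DE adds D, E; CE→A adds A; CDJ→BEH adds H; AC→BEF adds F → {A, B, C, D, E, F, H, J}.
{C, D, J}⁺: CDJ→BEH adds B, E, H; CE→A adds A; AC→BEF adds F → {A, B, C, D, E, F, H, J}.
{C, E, J}⁺: CE→A adds A; AC→BEF adds B, F; BCJ→DE adds D; EF→AH adds H → {A, B, C, D, E, F, H, J}.
{E, F, J}⁺: EF→AH adds A, H; A→C adds C; AC→BEF adds B; BCJ→DE adds D → {A, B, C, D, E, F, H, J}.

AJ; BCJ; CDJ; CEJ; EFJ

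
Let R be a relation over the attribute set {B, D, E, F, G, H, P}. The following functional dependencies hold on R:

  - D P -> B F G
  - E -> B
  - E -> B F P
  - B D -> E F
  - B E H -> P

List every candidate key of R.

Attributes D, H never appear on any right-hand side, so every candidate key must contain {D, H}.
{D, H}⁺ = {D, H}, which is not all of the schema, so we must add further attributes.
{B, D, H}⁺: BD→EF adds E, F; BEH→P adds P; DP→BFG adds G → {B, D, E, F, G, H, P}. Minimal: {D, H}⁺ = {D, H}; {B, H}⁺ = {B, H}; {B, D}⁺ = {B, D, E, F, G, P} — none reach the full schema.
{D, E, H}⁺: E→B adds B; E→BFP adds F, P; DP→BFG adds G → {B, D, E, F, G, H, P}. Minimal: {E, H}⁺ = {B, E, F, H, P}; {D, H}⁺ = {D, H}; {D, E}⁺ = {B, D, E, F, G, P} — none reach the full schema.
{D, H, P}⁺: DP→BFG adds B, F, G; BD→EF adds E → {B, D, E, F, G, H, P}. Minimal: {H, P}⁺ = {H, P}; {D, P}⁺ = {B, D, E, F, G, P}; {D, H}⁺ = {D, H} — none reach the full schema.
Any other superkey contains one of these as a subset, so there are no further candidate keys.

{B, D, H}, {D, E, H}, {D, H, P}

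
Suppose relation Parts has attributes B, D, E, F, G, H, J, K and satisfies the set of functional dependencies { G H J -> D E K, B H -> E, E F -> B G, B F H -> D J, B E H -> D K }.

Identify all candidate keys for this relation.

{B, F, H}; {E, F, H}; {F, G, H, J}

{B, F, H}⁺: BH→E adds E; EF→BG adds G; BFH→DJ adds D, J; BEH→DK adds K → {B, D, E, F, G, H, J, K}. Minimal: {F, H}⁺ = {F, H}; {B, H}⁺ = {B, D, E, H, K}; {B, F}⁺ = {B, F} — none reach the full schema.
{E, F, H}⁺: EF→BG adds B, G; BFH→DJ adds D, J; BEH→DK adds K → {B, D, E, F, G, H, J, K}. Minimal: {F, H}⁺ = {F, H}; {E, H}⁺ = {E, H}; {E, F}⁺ = {B, E, F, G} — none reach the full schema.
{F, G, H, J}⁺: GHJ→DEK adds D, E, K; EF→BG adds B → {B, D, E, F, G, H, J, K}. Minimal: {G, H, J}⁺ = {D, E, G, H, J, K}; {F, H, J}⁺ = {F, H, J}; {F, G, J}⁺ = {F, G, J}; … — none reach the full schema.
Any other superkey contains one of these as a subset, so there are no further candidate keys.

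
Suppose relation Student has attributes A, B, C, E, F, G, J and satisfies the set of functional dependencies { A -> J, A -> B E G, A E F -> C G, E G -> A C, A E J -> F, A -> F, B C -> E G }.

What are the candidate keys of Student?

{A}⁺: A→J adds J; A→BEG adds B, E, G; EG→AC adds C; AEJ→F adds F → {A, B, C, E, F, G, J}.
{B, C}⁺: BC→EG adds E, G; EG→AC adds A; A→F adds F; A→J adds J → {A, B, C, E, F, G, J}. Minimal: {C}⁺ = {C}; {B}⁺ = {B} — none reach the full schema.
{E, G}⁺: EG→AC adds A, C; A→F adds F; A→J adds J; A→BEG adds B → {A, B, C, E, F, G, J}. Minimal: {G}⁺ = {G}; {E}⁺ = {E} — none reach the full schema.

{A}, {B, C}, {E, G}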